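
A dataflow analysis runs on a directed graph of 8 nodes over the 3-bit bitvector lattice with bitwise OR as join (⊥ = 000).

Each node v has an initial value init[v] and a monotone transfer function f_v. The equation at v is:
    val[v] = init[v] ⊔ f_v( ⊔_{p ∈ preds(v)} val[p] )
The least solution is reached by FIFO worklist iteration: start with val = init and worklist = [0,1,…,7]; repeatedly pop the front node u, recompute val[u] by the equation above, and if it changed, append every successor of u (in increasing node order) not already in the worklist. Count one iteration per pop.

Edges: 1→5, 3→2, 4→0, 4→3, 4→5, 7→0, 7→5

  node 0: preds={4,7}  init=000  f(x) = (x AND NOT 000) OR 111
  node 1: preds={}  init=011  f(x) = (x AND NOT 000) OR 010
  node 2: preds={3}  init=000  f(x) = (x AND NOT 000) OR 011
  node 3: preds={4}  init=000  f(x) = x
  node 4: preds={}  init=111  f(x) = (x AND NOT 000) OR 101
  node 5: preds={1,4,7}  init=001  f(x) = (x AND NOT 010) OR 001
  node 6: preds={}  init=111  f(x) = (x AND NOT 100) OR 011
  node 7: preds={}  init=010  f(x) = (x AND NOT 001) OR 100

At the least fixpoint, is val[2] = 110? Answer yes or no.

Iteration log — 11 steps:
  step 1. node 0  ⊔preds=111  new=111  old=000  +wl: 
  step 2. node 1  ⊔preds=000  new=011  stable
  step 3. node 2  ⊔preds=000  new=011  old=000  +wl: 
  step 4. node 3  ⊔preds=111  new=111  old=000  +wl: 2
  step 5. node 4  ⊔preds=000  new=111  stable
  step 6. node 5  ⊔preds=111  new=101  old=001  +wl: 
  step 7. node 6  ⊔preds=000  new=111  stable
  step 8. node 7  ⊔preds=000  new=110  old=010  +wl: 0,5
  step 9. node 2  ⊔preds=111  new=111  old=011  +wl: 
  step 10. node 0  ⊔preds=111  new=111  stable
  step 11. node 5  ⊔preds=111  new=101  stable

Least fixpoint reached:
  node 0: 111
  node 1: 011
  node 2: 111
  node 3: 111
  node 4: 111
  node 5: 101
  node 6: 111
  node 7: 110

no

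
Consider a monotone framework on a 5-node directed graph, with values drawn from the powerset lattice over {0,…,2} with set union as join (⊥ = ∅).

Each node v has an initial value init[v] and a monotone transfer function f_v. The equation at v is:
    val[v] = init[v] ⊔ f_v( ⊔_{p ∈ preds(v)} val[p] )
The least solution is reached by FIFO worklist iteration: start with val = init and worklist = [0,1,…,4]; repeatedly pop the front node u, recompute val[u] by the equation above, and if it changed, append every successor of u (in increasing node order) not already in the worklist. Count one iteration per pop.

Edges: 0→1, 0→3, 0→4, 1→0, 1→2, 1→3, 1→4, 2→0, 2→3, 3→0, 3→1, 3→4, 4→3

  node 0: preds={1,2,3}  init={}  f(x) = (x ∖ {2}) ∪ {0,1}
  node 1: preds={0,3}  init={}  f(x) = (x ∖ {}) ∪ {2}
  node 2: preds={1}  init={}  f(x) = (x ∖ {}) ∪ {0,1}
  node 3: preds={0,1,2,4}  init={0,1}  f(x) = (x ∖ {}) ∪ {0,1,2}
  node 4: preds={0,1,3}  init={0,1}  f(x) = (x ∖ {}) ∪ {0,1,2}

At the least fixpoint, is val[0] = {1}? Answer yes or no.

Iteration log — 8 steps:
  step 1. node 0  ⊔preds={0,1}  new={0,1}  old={}  +wl: 
  step 2. node 1  ⊔preds={0,1}  new={0,1,2}  old={}  +wl: 0
  step 3. node 2  ⊔preds={0,1,2}  new={0,1,2}  old={}  +wl: 
  step 4. node 3  ⊔preds={0,1,2}  new={0,1,2}  old={0,1}  +wl: 1
  step 5. node 4  ⊔preds={0,1,2}  new={0,1,2}  old={0,1}  +wl: 3
  step 6. node 0  ⊔preds={0,1,2}  new={0,1}  stable
  step 7. node 1  ⊔preds={0,1,2}  new={0,1,2}  stable
  step 8. node 3  ⊔preds={0,1,2}  new={0,1,2}  stable

Least fixpoint reached:
  node 0: {0,1}
  node 1: {0,1,2}
  node 2: {0,1,2}
  node 3: {0,1,2}
  node 4: {0,1,2}

no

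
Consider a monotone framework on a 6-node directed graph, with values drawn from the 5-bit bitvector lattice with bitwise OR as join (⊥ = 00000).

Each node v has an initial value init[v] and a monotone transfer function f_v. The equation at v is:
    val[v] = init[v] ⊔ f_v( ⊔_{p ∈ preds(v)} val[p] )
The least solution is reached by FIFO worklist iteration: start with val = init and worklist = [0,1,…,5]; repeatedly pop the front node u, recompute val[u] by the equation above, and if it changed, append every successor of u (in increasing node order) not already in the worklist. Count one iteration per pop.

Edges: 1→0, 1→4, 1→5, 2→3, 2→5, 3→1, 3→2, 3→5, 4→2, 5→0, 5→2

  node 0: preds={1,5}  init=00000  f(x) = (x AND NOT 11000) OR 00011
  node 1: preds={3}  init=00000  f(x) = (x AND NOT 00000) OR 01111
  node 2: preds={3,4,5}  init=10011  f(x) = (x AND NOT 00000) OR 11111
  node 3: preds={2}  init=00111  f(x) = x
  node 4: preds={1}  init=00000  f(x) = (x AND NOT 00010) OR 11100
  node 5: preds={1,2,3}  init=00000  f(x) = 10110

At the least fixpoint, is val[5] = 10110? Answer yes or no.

Trace (12 dequeues):
  [1] u=0 | in 00000 | out 00011 | prev 00000 | push {}
  [2] u=1 | in 00111 | out 01111 | prev 00000 | push {0}
  [3] u=2 | in 00111 | out 11111 | prev 10011 | push {}
  [4] u=3 | in 11111 | out 11111 | prev 00111 | push {1,2}
  [5] u=4 | in 01111 | out 11101 | prev 00000 | push {}
  [6] u=5 | in 11111 | out 10110 | prev 00000 | push {}
  [7] u=0 | in 11111 | out 00111 | prev 00011 | push {}
  [8] u=1 | in 11111 | out 11111 | prev 01111 | push {0,4,5}
  [9] u=2 | in 11111 | out 11111 | ==
  [10] u=0 | in 11111 | out 00111 | ==
  [11] u=4 | in 11111 | out 11101 | ==
  [12] u=5 | in 11111 | out 10110 | ==

Converged values:
  [0] 00111
  [1] 11111
  [2] 11111
  [3] 11111
  [4] 11101
  [5] 10110

yes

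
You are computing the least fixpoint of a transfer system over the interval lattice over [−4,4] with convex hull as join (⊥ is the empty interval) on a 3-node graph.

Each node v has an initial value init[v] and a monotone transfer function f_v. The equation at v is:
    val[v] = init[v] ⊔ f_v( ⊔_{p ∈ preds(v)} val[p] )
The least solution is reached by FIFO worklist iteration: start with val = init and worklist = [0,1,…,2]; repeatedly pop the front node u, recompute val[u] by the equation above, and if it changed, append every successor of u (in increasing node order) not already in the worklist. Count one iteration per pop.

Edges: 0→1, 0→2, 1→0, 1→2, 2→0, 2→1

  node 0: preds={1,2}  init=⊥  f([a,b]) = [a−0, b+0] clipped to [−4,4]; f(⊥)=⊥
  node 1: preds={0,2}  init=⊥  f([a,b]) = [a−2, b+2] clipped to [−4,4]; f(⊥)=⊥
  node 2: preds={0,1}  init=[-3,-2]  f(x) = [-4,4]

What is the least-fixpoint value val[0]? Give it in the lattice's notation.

Iteration log — 7 steps:
  step 1. node 0  ⊔preds=[-3,-2]  new=[-3,-2]  old=⊥  +wl: 
  step 2. node 1  ⊔preds=[-3,-2]  new=[-4,0]  old=⊥  +wl: 0
  step 3. node 2  ⊔preds=[-4,0]  new=[-4,4]  old=[-3,-2]  +wl: 1
  step 4. node 0  ⊔preds=[-4,4]  new=[-4,4]  old=[-3,-2]  +wl: 2
  step 5. node 1  ⊔preds=[-4,4]  new=[-4,4]  old=[-4,0]  +wl: 0
  step 6. node 2  ⊔preds=[-4,4]  new=[-4,4]  stable
  step 7. node 0  ⊔preds=[-4,4]  new=[-4,4]  stable

Least fixpoint reached:
  node 0: [-4,4]
  node 1: [-4,4]
  node 2: [-4,4]

[-4,4]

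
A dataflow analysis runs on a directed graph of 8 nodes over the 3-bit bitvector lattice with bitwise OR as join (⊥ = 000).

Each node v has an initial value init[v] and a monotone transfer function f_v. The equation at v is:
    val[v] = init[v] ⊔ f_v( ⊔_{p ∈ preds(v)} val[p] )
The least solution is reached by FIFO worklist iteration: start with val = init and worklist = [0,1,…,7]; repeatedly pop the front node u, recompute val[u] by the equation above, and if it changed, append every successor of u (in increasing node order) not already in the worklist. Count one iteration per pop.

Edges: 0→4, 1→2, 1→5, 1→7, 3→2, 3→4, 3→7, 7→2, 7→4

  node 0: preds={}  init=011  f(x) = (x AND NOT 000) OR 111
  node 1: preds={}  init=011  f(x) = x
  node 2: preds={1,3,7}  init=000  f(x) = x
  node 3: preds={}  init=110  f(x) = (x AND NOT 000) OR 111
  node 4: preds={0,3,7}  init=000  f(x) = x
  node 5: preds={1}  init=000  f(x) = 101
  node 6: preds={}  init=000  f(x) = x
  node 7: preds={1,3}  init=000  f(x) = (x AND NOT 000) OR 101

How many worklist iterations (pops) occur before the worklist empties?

Trace (10 dequeues):
  [1] u=0 | in 000 | out 111 | prev 011 | push {}
  [2] u=1 | in 000 | out 011 | ==
  [3] u=2 | in 111 | out 111 | prev 000 | push {}
  [4] u=3 | in 000 | out 111 | prev 110 | push {2}
  [5] u=4 | in 111 | out 111 | prev 000 | push {}
  [6] u=5 | in 011 | out 101 | prev 000 | push {}
  [7] u=6 | in 000 | out 000 | ==
  [8] u=7 | in 111 | out 111 | prev 000 | push {4}
  [9] u=2 | in 111 | out 111 | ==
  [10] u=4 | in 111 | out 111 | ==

Converged values:
  [0] 111
  [1] 011
  [2] 111
  [3] 111
  [4] 111
  [5] 101
  [6] 000
  [7] 111

10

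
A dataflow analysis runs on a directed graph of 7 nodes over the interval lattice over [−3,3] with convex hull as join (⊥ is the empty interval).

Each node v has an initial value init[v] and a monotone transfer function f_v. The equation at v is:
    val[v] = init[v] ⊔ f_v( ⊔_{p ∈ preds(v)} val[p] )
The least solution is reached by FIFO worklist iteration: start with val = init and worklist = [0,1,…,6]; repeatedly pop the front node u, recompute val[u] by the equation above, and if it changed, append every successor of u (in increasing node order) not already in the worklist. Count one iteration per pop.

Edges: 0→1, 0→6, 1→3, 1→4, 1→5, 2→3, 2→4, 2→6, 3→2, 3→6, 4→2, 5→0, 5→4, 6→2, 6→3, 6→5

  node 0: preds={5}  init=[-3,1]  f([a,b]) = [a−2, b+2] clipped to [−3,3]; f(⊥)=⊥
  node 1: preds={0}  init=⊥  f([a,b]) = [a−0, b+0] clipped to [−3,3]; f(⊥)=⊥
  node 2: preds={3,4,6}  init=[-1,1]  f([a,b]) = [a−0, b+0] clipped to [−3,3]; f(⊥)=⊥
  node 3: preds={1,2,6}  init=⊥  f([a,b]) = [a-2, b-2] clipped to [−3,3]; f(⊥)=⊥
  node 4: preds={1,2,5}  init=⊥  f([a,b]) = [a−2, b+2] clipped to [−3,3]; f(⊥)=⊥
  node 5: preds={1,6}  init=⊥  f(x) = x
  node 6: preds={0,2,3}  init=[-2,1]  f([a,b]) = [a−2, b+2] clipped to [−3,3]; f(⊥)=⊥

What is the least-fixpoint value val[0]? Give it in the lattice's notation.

[-3,3]

Worklist (19 pops):
  #1 pop 0: in=⊥ → [-3,1] (no change)
  #2 pop 1: in=[-3,1] → [-3,1] (was ⊥); enqueue []
  #3 pop 2: in=[-2,1] → [-2,1] (was [-1,1]); enqueue []
  #4 pop 3: in=[-3,1] → [-3,-1] (was ⊥); enqueue [2]
  #5 pop 4: in=[-3,1] → [-3,3] (was ⊥); enqueue []
  #6 pop 5: in=[-3,1] → [-3,1] (was ⊥); enqueue [0,4]
  #7 pop 6: in=[-3,1] → [-3,3] (was [-2,1]); enqueue [3,5]
  #8 pop 2: in=[-3,3] → [-3,3] (was [-2,1]); enqueue [6]
  #9 pop 0: in=[-3,1] → [-3,3] (was [-3,1]); enqueue [1]
  #10 pop 4: in=[-3,3] → [-3,3] (no change)
  #11 pop 3: in=[-3,3] → [-3,1] (was [-3,-1]); enqueue [2]
  #12 pop 5: in=[-3,3] → [-3,3] (was [-3,1]); enqueue [0,4]
  #13 pop 6: in=[-3,3] → [-3,3] (no change)
  #14 pop 1: in=[-3,3] → [-3,3] (was [-3,1]); enqueue [3,5]
  #15 pop 2: in=[-3,3] → [-3,3] (no change)
  #16 pop 0: in=[-3,3] → [-3,3] (no change)
  #17 pop 4: in=[-3,3] → [-3,3] (no change)
  #18 pop 3: in=[-3,3] → [-3,1] (no change)
  #19 pop 5: in=[-3,3] → [-3,3] (no change)

Fixpoint:
  val[0] = [-3,3]
  val[1] = [-3,3]
  val[2] = [-3,3]
  val[3] = [-3,1]
  val[4] = [-3,3]
  val[5] = [-3,3]
  val[6] = [-3,3]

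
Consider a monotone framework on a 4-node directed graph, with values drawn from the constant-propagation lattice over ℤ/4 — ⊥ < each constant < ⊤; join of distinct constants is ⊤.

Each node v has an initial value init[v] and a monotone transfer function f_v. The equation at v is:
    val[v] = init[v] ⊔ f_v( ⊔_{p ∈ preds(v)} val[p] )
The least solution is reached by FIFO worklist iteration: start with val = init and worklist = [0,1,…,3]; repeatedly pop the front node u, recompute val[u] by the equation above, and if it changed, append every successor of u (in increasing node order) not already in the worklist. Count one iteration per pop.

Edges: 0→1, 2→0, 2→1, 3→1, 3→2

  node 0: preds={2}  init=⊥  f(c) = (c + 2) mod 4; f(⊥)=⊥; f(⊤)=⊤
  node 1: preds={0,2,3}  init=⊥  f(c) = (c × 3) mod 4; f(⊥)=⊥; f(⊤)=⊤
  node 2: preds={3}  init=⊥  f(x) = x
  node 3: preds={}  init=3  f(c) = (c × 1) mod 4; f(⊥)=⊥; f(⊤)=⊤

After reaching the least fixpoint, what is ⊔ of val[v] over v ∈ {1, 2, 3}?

⊤

Worklist (6 pops):
  #1 pop 0: in=⊥ → ⊥ (no change)
  #2 pop 1: in=3 → 1 (was ⊥); enqueue []
  #3 pop 2: in=3 → 3 (was ⊥); enqueue [0,1]
  #4 pop 3: in=⊥ → 3 (no change)
  #5 pop 0: in=3 → 1 (was ⊥); enqueue []
  #6 pop 1: in=⊤ → ⊤ (was 1); enqueue []

Fixpoint:
  val[0] = 1
  val[1] = ⊤
  val[2] = 3
  val[3] = 3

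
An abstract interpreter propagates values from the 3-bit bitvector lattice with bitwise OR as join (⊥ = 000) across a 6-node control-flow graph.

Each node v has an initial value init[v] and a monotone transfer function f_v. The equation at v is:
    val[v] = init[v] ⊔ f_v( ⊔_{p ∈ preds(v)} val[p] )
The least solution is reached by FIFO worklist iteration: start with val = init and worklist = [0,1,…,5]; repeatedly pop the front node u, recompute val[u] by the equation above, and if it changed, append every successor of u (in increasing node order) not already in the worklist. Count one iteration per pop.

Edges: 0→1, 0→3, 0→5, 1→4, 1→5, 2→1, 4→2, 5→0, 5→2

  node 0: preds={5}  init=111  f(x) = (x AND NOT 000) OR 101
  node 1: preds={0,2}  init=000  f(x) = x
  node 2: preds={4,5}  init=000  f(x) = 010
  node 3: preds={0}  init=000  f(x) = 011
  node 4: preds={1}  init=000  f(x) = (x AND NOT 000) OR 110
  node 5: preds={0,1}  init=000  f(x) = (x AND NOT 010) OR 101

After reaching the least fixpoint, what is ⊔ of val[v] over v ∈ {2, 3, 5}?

Iteration log — 9 steps:
  step 1. node 0  ⊔preds=000  new=111  stable
  step 2. node 1  ⊔preds=111  new=111  old=000  +wl: 
  step 3. node 2  ⊔preds=000  new=010  old=000  +wl: 1
  step 4. node 3  ⊔preds=111  new=011  old=000  +wl: 
  step 5. node 4  ⊔preds=111  new=111  old=000  +wl: 2
  step 6. node 5  ⊔preds=111  new=101  old=000  +wl: 0
  step 7. node 1  ⊔preds=111  new=111  stable
  step 8. node 2  ⊔preds=111  new=010  stable
  step 9. node 0  ⊔preds=101  new=111  stable

Least fixpoint reached:
  node 0: 111
  node 1: 111
  node 2: 010
  node 3: 011
  node 4: 111
  node 5: 101

111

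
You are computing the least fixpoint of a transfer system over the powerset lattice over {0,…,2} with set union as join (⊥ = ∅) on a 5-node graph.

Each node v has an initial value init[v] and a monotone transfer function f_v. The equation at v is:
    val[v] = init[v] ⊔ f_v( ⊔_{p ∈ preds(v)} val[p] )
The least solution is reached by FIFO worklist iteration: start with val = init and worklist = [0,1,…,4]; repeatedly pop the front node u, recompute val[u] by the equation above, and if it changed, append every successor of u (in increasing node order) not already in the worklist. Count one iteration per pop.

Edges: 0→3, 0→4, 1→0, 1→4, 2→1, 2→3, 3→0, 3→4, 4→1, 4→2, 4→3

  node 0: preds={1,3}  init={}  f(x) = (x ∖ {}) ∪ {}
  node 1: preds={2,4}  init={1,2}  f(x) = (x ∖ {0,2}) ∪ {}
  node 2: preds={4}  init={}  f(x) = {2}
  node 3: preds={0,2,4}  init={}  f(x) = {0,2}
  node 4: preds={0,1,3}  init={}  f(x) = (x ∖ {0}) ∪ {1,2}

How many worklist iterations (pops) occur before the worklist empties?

10

Trace (10 dequeues):
  [1] u=0 | in {1,2} | out {1,2} | prev {} | push {}
  [2] u=1 | in {} | out {1,2} | ==
  [3] u=2 | in {} | out {2} | prev {} | push {1}
  [4] u=3 | in {1,2} | out {0,2} | prev {} | push {0}
  [5] u=4 | in {0,1,2} | out {1,2} | prev {} | push {2,3}
  [6] u=1 | in {1,2} | out {1,2} | ==
  [7] u=0 | in {0,1,2} | out {0,1,2} | prev {1,2} | push {4}
  [8] u=2 | in {1,2} | out {2} | ==
  [9] u=3 | in {0,1,2} | out {0,2} | ==
  [10] u=4 | in {0,1,2} | out {1,2} | ==

Converged values:
  [0] {0,1,2}
  [1] {1,2}
  [2] {2}
  [3] {0,2}
  [4] {1,2}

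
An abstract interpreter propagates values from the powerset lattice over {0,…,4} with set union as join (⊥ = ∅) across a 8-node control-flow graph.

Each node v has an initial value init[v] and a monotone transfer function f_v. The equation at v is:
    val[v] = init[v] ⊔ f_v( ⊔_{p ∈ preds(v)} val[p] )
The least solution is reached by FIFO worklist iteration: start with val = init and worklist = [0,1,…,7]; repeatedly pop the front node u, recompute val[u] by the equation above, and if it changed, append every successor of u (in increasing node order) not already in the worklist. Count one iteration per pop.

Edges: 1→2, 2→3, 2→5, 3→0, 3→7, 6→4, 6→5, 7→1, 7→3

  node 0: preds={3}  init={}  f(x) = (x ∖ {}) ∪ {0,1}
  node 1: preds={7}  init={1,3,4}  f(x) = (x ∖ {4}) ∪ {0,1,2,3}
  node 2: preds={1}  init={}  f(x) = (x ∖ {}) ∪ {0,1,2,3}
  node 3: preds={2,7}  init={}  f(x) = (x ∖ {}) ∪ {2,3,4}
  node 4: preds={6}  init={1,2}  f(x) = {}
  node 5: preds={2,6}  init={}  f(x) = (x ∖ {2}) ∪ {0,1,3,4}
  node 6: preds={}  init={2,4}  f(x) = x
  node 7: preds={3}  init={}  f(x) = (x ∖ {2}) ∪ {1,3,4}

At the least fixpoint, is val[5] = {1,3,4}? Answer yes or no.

no

Worklist (11 pops):
  #1 pop 0: in={} → {0,1} (was {}); enqueue []
  #2 pop 1: in={} → {0,1,2,3,4} (was {1,3,4}); enqueue []
  #3 pop 2: in={0,1,2,3,4} → {0,1,2,3,4} (was {}); enqueue []
  #4 pop 3: in={0,1,2,3,4} → {0,1,2,3,4} (was {}); enqueue [0]
  #5 pop 4: in={2,4} → {1,2} (no change)
  #6 pop 5: in={0,1,2,3,4} → {0,1,3,4} (was {}); enqueue []
  #7 pop 6: in={} → {2,4} (no change)
  #8 pop 7: in={0,1,2,3,4} → {0,1,3,4} (was {}); enqueue [1,3]
  #9 pop 0: in={0,1,2,3,4} → {0,1,2,3,4} (was {0,1}); enqueue []
  #10 pop 1: in={0,1,3,4} → {0,1,2,3,4} (no change)
  #11 pop 3: in={0,1,2,3,4} → {0,1,2,3,4} (no change)

Fixpoint:
  val[0] = {0,1,2,3,4}
  val[1] = {0,1,2,3,4}
  val[2] = {0,1,2,3,4}
  val[3] = {0,1,2,3,4}
  val[4] = {1,2}
  val[5] = {0,1,3,4}
  val[6] = {2,4}
  val[7] = {0,1,3,4}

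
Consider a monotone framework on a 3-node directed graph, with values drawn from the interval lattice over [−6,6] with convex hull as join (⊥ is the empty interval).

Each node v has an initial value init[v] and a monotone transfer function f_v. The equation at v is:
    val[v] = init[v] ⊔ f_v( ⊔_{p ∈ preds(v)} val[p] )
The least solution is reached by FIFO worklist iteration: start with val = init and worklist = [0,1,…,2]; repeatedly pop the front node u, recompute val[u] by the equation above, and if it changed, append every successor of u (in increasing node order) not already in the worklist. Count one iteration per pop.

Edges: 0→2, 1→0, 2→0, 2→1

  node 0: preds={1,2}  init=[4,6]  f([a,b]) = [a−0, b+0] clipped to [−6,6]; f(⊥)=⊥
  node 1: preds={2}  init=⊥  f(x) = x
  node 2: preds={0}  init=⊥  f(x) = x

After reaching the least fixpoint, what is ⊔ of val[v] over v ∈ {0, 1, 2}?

Trace (6 dequeues):
  [1] u=0 | in ⊥ | out [4,6] | ==
  [2] u=1 | in ⊥ | out ⊥ | ==
  [3] u=2 | in [4,6] | out [4,6] | prev ⊥ | push {0,1}
  [4] u=0 | in [4,6] | out [4,6] | ==
  [5] u=1 | in [4,6] | out [4,6] | prev ⊥ | push {0}
  [6] u=0 | in [4,6] | out [4,6] | ==

Converged values:
  [0] [4,6]
  [1] [4,6]
  [2] [4,6]

[4,6]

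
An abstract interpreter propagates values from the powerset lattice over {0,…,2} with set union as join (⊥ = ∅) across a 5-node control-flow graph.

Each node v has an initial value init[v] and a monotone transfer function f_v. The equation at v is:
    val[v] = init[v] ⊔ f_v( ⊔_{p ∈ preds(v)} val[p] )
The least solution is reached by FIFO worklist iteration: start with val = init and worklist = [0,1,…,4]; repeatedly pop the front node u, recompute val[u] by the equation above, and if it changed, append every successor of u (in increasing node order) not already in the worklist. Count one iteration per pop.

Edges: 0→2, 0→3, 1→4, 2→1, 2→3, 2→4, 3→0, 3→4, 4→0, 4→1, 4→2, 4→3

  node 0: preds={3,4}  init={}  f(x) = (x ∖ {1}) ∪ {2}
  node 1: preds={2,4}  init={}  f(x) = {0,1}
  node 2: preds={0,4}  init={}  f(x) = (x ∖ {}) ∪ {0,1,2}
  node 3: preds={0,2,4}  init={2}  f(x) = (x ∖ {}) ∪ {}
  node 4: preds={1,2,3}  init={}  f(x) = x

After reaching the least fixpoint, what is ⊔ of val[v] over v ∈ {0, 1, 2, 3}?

{0,1,2}

Worklist (9 pops):
  #1 pop 0: in={2} → {2} (was {}); enqueue []
  #2 pop 1: in={} → {0,1} (was {}); enqueue []
  #3 pop 2: in={2} → {0,1,2} (was {}); enqueue [1]
  #4 pop 3: in={0,1,2} → {0,1,2} (was {2}); enqueue [0]
  #5 pop 4: in={0,1,2} → {0,1,2} (was {}); enqueue [2,3]
  #6 pop 1: in={0,1,2} → {0,1} (no change)
  #7 pop 0: in={0,1,2} → {0,2} (was {2}); enqueue []
  #8 pop 2: in={0,1,2} → {0,1,2} (no change)
  #9 pop 3: in={0,1,2} → {0,1,2} (no change)

Fixpoint:
  val[0] = {0,2}
  val[1] = {0,1}
  val[2] = {0,1,2}
  val[3] = {0,1,2}
  val[4] = {0,1,2}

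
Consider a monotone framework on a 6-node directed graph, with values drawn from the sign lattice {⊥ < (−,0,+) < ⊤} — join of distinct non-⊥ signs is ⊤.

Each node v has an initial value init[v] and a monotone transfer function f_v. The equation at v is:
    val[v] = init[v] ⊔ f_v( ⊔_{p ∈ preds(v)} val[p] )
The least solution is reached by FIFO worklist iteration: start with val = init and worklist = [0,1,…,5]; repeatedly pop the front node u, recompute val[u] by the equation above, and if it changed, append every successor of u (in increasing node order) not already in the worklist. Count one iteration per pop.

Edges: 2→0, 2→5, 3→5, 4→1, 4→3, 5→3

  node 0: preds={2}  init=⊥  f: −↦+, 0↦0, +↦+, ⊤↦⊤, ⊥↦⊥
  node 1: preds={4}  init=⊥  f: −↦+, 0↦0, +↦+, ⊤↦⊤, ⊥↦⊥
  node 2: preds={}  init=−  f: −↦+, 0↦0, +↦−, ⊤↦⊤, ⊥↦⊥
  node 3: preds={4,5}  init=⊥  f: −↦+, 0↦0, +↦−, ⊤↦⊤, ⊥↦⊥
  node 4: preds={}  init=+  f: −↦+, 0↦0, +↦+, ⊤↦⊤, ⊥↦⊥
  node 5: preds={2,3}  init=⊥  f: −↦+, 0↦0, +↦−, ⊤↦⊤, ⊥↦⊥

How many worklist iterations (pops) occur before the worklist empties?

Trace (7 dequeues):
  [1] u=0 | in − | out + | prev ⊥ | push {}
  [2] u=1 | in + | out + | prev ⊥ | push {}
  [3] u=2 | in ⊥ | out − | ==
  [4] u=3 | in + | out − | prev ⊥ | push {}
  [5] u=4 | in ⊥ | out + | ==
  [6] u=5 | in − | out + | prev ⊥ | push {3}
  [7] u=3 | in + | out − | ==

Converged values:
  [0] +
  [1] +
  [2] −
  [3] −
  [4] +
  [5] +

7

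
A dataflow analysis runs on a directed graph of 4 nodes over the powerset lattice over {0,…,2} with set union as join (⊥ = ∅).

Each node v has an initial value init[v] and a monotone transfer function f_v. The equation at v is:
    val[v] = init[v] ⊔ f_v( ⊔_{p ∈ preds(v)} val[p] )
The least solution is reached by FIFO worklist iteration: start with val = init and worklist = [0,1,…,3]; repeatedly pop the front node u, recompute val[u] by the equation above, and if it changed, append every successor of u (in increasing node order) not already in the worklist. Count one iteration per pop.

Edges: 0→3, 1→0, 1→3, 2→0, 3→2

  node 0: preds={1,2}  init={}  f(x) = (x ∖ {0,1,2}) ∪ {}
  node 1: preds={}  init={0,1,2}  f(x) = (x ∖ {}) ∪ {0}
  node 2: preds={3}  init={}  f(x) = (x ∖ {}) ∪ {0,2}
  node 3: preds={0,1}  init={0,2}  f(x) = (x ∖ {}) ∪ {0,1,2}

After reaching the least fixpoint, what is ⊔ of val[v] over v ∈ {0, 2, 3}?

Trace (7 dequeues):
  [1] u=0 | in {0,1,2} | out {} | ==
  [2] u=1 | in {} | out {0,1,2} | ==
  [3] u=2 | in {0,2} | out {0,2} | prev {} | push {0}
  [4] u=3 | in {0,1,2} | out {0,1,2} | prev {0,2} | push {2}
  [5] u=0 | in {0,1,2} | out {} | ==
  [6] u=2 | in {0,1,2} | out {0,1,2} | prev {0,2} | push {0}
  [7] u=0 | in {0,1,2} | out {} | ==

Converged values:
  [0] {}
  [1] {0,1,2}
  [2] {0,1,2}
  [3] {0,1,2}

{0,1,2}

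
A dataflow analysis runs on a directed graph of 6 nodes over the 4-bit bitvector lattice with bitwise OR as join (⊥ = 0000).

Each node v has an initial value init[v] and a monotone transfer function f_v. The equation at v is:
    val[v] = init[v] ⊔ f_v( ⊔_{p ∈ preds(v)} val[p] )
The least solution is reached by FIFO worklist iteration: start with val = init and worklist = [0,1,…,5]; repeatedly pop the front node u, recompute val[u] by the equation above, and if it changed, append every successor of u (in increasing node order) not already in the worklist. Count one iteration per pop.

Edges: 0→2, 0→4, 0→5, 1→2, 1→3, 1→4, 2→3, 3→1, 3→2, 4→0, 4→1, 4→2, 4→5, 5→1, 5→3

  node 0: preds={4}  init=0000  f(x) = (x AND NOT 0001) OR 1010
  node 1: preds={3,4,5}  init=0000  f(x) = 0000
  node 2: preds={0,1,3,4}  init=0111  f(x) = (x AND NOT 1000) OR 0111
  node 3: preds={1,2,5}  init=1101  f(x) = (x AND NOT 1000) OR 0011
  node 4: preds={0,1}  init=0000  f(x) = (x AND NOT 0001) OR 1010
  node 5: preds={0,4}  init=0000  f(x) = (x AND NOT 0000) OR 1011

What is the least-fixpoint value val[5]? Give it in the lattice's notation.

1011

Iteration log — 10 steps:
  step 1. node 0  ⊔preds=0000  new=1010  old=0000  +wl: 
  step 2. node 1  ⊔preds=1101  new=0000  stable
  step 3. node 2  ⊔preds=1111  new=0111  stable
  step 4. node 3  ⊔preds=0111  new=1111  old=1101  +wl: 1,2
  step 5. node 4  ⊔preds=1010  new=1010  old=0000  +wl: 0
  step 6. node 5  ⊔preds=1010  new=1011  old=0000  +wl: 3
  step 7. node 1  ⊔preds=1111  new=0000  stable
  step 8. node 2  ⊔preds=1111  new=0111  stable
  step 9. node 0  ⊔preds=1010  new=1010  stable
  step 10. node 3  ⊔preds=1111  new=1111  stable

Least fixpoint reached:
  node 0: 1010
  node 1: 0000
  node 2: 0111
  node 3: 1111
  node 4: 1010
  node 5: 1011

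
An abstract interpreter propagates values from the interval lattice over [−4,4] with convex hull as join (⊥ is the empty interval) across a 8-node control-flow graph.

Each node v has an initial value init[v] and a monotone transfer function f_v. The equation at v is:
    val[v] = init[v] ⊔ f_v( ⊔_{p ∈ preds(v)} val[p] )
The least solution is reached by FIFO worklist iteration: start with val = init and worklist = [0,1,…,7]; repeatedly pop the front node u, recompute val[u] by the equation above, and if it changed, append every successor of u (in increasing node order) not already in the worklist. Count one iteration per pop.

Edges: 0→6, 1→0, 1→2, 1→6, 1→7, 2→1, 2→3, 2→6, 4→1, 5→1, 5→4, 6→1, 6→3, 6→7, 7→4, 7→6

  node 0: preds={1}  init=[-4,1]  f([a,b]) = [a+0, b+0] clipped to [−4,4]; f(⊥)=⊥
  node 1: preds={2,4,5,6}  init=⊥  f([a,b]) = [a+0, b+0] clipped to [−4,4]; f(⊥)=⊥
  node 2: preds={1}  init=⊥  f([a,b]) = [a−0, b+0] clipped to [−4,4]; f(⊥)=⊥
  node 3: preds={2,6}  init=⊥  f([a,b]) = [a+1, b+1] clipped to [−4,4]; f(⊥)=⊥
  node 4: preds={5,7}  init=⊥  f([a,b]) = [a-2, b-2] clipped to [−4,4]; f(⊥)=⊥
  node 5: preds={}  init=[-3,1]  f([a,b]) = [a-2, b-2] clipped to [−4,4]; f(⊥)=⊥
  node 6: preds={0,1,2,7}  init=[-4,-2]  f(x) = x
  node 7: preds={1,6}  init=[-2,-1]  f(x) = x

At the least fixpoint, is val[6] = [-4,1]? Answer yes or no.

Worklist (13 pops):
  #1 pop 0: in=⊥ → [-4,1] (no change)
  #2 pop 1: in=[-4,1] → [-4,1] (was ⊥); enqueue [0]
  #3 pop 2: in=[-4,1] → [-4,1] (was ⊥); enqueue [1]
  #4 pop 3: in=[-4,1] → [-3,2] (was ⊥); enqueue []
  #5 pop 4: in=[-3,1] → [-4,-1] (was ⊥); enqueue []
  #6 pop 5: in=⊥ → [-3,1] (no change)
  #7 pop 6: in=[-4,1] → [-4,1] (was [-4,-2]); enqueue [3]
  #8 pop 7: in=[-4,1] → [-4,1] (was [-2,-1]); enqueue [4,6]
  #9 pop 0: in=[-4,1] → [-4,1] (no change)
  #10 pop 1: in=[-4,1] → [-4,1] (no change)
  #11 pop 3: in=[-4,1] → [-3,2] (no change)
  #12 pop 4: in=[-4,1] → [-4,-1] (no change)
  #13 pop 6: in=[-4,1] → [-4,1] (no change)

Fixpoint:
  val[0] = [-4,1]
  val[1] = [-4,1]
  val[2] = [-4,1]
  val[3] = [-3,2]
  val[4] = [-4,-1]
  val[5] = [-3,1]
  val[6] = [-4,1]
  val[7] = [-4,1]

yes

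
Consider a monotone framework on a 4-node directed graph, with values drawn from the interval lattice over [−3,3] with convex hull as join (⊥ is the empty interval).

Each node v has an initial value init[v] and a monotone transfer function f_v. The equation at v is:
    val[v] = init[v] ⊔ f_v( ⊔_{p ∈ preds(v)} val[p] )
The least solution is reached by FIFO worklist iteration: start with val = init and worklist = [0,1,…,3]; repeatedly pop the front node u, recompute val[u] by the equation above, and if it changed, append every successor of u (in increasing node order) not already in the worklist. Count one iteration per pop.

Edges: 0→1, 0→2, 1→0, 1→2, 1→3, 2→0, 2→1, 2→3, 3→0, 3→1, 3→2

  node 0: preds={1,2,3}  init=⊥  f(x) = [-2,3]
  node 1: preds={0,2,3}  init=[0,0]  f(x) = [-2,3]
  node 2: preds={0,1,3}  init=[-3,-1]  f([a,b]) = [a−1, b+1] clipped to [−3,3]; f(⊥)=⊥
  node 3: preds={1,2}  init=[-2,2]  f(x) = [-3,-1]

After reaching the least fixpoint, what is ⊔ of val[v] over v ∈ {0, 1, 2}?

[-3,3]

Trace (7 dequeues):
  [1] u=0 | in [-3,2] | out [-2,3] | prev ⊥ | push {}
  [2] u=1 | in [-3,3] | out [-2,3] | prev [0,0] | push {0}
  [3] u=2 | in [-2,3] | out [-3,3] | prev [-3,-1] | push {1}
  [4] u=3 | in [-3,3] | out [-3,2] | prev [-2,2] | push {2}
  [5] u=0 | in [-3,3] | out [-2,3] | ==
  [6] u=1 | in [-3,3] | out [-2,3] | ==
  [7] u=2 | in [-3,3] | out [-3,3] | ==

Converged values:
  [0] [-2,3]
  [1] [-2,3]
  [2] [-3,3]
  [3] [-3,2]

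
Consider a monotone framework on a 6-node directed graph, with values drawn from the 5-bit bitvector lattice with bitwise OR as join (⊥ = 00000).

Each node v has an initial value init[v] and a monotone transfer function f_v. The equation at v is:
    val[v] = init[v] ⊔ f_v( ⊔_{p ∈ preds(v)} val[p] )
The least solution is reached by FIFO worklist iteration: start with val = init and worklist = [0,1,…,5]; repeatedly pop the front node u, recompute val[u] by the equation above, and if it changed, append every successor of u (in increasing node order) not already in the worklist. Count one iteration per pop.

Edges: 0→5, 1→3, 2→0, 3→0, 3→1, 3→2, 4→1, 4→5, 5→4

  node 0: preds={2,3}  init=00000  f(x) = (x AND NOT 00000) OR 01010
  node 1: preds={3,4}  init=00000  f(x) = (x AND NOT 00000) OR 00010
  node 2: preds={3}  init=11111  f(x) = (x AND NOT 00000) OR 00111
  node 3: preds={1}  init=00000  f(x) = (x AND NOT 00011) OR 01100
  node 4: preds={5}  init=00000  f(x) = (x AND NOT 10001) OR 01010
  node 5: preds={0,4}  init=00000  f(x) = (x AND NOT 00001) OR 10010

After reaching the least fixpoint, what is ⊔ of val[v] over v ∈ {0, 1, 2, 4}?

11111

Worklist (13 pops):
  #1 pop 0: in=11111 → 11111 (was 00000); enqueue []
  #2 pop 1: in=00000 → 00010 (was 00000); enqueue []
  #3 pop 2: in=00000 → 11111 (no change)
  #4 pop 3: in=00010 → 01100 (was 00000); enqueue [0,1,2]
  #5 pop 4: in=00000 → 01010 (was 00000); enqueue []
  #6 pop 5: in=11111 → 11110 (was 00000); enqueue [4]
  #7 pop 0: in=11111 → 11111 (no change)
  #8 pop 1: in=01110 → 01110 (was 00010); enqueue [3]
  #9 pop 2: in=01100 → 11111 (no change)
  #10 pop 4: in=11110 → 01110 (was 01010); enqueue [1,5]
  #11 pop 3: in=01110 → 01100 (no change)
  #12 pop 1: in=01110 → 01110 (no change)
  #13 pop 5: in=11111 → 11110 (no change)

Fixpoint:
  val[0] = 11111
  val[1] = 01110
  val[2] = 11111
  val[3] = 01100
  val[4] = 01110
  val[5] = 11110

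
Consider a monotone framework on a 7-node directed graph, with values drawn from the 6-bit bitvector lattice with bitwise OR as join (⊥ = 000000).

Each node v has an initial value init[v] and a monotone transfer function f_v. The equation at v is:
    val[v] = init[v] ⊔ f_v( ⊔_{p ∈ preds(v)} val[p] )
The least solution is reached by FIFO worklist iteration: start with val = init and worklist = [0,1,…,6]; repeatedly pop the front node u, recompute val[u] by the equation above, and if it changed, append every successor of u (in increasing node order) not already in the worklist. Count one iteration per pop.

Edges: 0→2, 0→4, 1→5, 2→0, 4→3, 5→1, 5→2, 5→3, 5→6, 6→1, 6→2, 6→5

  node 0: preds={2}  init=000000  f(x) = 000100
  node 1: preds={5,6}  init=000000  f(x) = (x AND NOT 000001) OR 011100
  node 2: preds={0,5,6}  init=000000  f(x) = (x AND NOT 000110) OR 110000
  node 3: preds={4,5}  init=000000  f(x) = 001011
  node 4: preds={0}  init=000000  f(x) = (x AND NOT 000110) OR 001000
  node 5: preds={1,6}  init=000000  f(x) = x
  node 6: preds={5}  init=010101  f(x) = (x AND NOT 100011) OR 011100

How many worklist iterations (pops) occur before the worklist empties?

Trace (13 dequeues):
  [1] u=0 | in 000000 | out 000100 | prev 000000 | push {}
  [2] u=1 | in 010101 | out 011100 | prev 000000 | push {}
  [3] u=2 | in 010101 | out 110001 | prev 000000 | push {0}
  [4] u=3 | in 000000 | out 001011 | prev 000000 | push {}
  [5] u=4 | in 000100 | out 001000 | prev 000000 | push {3}
  [6] u=5 | in 011101 | out 011101 | prev 000000 | push {1,2}
  [7] u=6 | in 011101 | out 011101 | prev 010101 | push {5}
  [8] u=0 | in 110001 | out 000100 | ==
  [9] u=3 | in 011101 | out 001011 | ==
  [10] u=1 | in 011101 | out 011100 | ==
  [11] u=2 | in 011101 | out 111001 | prev 110001 | push {0}
  [12] u=5 | in 011101 | out 011101 | ==
  [13] u=0 | in 111001 | out 000100 | ==

Converged values:
  [0] 000100
  [1] 011100
  [2] 111001
  [3] 001011
  [4] 001000
  [5] 011101
  [6] 011101

13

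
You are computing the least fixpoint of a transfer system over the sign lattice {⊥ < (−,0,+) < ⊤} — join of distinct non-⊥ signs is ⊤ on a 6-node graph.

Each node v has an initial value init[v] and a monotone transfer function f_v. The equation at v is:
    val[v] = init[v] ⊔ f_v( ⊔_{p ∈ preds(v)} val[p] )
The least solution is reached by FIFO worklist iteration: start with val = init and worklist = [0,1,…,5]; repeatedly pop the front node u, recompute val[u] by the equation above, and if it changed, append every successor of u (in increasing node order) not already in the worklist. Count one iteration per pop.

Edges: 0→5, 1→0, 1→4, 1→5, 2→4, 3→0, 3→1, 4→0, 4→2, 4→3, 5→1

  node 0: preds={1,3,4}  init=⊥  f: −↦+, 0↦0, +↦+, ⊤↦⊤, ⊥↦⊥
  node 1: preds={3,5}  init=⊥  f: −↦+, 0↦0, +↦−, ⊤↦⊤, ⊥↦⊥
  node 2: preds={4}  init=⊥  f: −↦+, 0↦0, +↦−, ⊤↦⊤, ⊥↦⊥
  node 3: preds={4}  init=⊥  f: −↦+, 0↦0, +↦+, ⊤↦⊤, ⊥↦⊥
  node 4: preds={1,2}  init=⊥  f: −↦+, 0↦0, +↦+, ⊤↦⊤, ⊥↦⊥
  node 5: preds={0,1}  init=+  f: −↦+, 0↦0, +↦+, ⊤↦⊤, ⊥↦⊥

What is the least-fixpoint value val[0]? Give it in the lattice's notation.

Iteration log — 22 steps:
  step 1. node 0  ⊔preds=⊥  new=⊥  stable
  step 2. node 1  ⊔preds=+  new=−  old=⊥  +wl: 0
  step 3. node 2  ⊔preds=⊥  new=⊥  stable
  step 4. node 3  ⊔preds=⊥  new=⊥  stable
  step 5. node 4  ⊔preds=−  new=+  old=⊥  +wl: 2,3
  step 6. node 5  ⊔preds=−  new=+  stable
  step 7. node 0  ⊔preds=⊤  new=⊤  old=⊥  +wl: 5
  step 8. node 2  ⊔preds=+  new=−  old=⊥  +wl: 4
  step 9. node 3  ⊔preds=+  new=+  old=⊥  +wl: 0,1
  step 10. node 5  ⊔preds=⊤  new=⊤  old=+  +wl: 
  step 11. node 4  ⊔preds=−  new=+  stable
  step 12. node 0  ⊔preds=⊤  new=⊤  stable
  step 13. node 1  ⊔preds=⊤  new=⊤  old=−  +wl: 0,4,5
  step 14. node 0  ⊔preds=⊤  new=⊤  stable
  step 15. node 4  ⊔preds=⊤  new=⊤  old=+  +wl: 0,2,3
  step 16. node 5  ⊔preds=⊤  new=⊤  stable
  step 17. node 0  ⊔preds=⊤  new=⊤  stable
  step 18. node 2  ⊔preds=⊤  new=⊤  old=−  +wl: 4
  step 19. node 3  ⊔preds=⊤  new=⊤  old=+  +wl: 0,1
  step 20. node 4  ⊔preds=⊤  new=⊤  stable
  step 21. node 0  ⊔preds=⊤  new=⊤  stable
  step 22. node 1  ⊔preds=⊤  new=⊤  stable

Least fixpoint reached:
  node 0: ⊤
  node 1: ⊤
  node 2: ⊤
  node 3: ⊤
  node 4: ⊤
  node 5: ⊤

⊤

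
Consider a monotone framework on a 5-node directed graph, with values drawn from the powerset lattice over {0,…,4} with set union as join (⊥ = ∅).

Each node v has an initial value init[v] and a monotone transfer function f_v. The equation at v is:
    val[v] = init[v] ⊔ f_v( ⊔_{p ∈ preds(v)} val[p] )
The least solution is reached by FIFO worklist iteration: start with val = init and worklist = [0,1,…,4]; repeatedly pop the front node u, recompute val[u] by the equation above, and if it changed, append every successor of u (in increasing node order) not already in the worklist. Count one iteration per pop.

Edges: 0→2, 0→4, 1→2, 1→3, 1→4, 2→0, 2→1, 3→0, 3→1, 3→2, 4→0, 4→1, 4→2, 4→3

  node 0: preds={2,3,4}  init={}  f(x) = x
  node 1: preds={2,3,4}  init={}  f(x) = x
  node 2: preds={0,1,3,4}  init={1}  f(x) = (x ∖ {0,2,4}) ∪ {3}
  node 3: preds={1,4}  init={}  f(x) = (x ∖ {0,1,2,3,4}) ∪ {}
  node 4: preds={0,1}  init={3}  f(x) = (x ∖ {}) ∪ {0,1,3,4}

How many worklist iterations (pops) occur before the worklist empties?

Trace (10 dequeues):
  [1] u=0 | in {1,3} | out {1,3} | prev {} | push {}
  [2] u=1 | in {1,3} | out {1,3} | prev {} | push {}
  [3] u=2 | in {1,3} | out {1,3} | prev {1} | push {0,1}
  [4] u=3 | in {1,3} | out {} | ==
  [5] u=4 | in {1,3} | out {0,1,3,4} | prev {3} | push {2,3}
  [6] u=0 | in {0,1,3,4} | out {0,1,3,4} | prev {1,3} | push {4}
  [7] u=1 | in {0,1,3,4} | out {0,1,3,4} | prev {1,3} | push {}
  [8] u=2 | in {0,1,3,4} | out {1,3} | ==
  [9] u=3 | in {0,1,3,4} | out {} | ==
  [10] u=4 | in {0,1,3,4} | out {0,1,3,4} | ==

Converged values:
  [0] {0,1,3,4}
  [1] {0,1,3,4}
  [2] {1,3}
  [3] {}
  [4] {0,1,3,4}

10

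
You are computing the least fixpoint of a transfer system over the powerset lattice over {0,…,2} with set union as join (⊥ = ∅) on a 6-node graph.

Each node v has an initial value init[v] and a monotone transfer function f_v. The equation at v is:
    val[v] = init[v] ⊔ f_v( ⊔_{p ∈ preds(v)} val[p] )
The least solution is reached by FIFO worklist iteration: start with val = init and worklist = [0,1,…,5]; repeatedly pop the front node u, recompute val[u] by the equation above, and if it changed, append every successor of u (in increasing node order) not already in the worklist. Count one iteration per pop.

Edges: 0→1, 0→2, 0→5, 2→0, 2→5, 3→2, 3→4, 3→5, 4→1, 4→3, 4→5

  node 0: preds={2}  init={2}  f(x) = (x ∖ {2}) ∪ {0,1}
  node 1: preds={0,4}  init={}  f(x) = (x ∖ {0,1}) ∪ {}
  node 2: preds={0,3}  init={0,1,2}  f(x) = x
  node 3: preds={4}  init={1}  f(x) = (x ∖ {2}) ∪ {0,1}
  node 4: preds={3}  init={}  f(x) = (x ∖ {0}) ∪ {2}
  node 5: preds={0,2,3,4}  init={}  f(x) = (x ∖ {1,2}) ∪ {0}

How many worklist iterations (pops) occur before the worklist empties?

Iteration log — 9 steps:
  step 1. node 0  ⊔preds={0,1,2}  new={0,1,2}  old={2}  +wl: 
  step 2. node 1  ⊔preds={0,1,2}  new={2}  old={}  +wl: 
  step 3. node 2  ⊔preds={0,1,2}  new={0,1,2}  stable
  step 4. node 3  ⊔preds={}  new={0,1}  old={1}  +wl: 2
  step 5. node 4  ⊔preds={0,1}  new={1,2}  old={}  +wl: 1,3
  step 6. node 5  ⊔preds={0,1,2}  new={0}  old={}  +wl: 
  step 7. node 2  ⊔preds={0,1,2}  new={0,1,2}  stable
  step 8. node 1  ⊔preds={0,1,2}  new={2}  stable
  step 9. node 3  ⊔preds={1,2}  new={0,1}  stable

Least fixpoint reached:
  node 0: {0,1,2}
  node 1: {2}
  node 2: {0,1,2}
  node 3: {0,1}
  node 4: {1,2}
  node 5: {0}

9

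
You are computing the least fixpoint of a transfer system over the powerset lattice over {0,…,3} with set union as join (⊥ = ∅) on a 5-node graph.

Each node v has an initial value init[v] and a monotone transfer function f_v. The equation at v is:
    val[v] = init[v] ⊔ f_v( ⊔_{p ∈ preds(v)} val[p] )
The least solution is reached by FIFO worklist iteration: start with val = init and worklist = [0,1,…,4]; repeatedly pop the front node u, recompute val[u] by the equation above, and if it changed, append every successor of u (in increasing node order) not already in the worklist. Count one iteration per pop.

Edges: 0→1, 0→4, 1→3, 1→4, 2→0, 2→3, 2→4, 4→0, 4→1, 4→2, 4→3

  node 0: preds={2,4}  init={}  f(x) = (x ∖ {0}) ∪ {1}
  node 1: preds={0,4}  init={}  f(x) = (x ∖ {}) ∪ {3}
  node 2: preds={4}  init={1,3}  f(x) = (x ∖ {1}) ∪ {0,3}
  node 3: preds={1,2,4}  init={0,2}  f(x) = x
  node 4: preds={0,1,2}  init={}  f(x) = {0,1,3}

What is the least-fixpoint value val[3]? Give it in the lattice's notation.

Trace (10 dequeues):
  [1] u=0 | in {1,3} | out {1,3} | prev {} | push {}
  [2] u=1 | in {1,3} | out {1,3} | prev {} | push {}
  [3] u=2 | in {} | out {0,1,3} | prev {1,3} | push {0}
  [4] u=3 | in {0,1,3} | out {0,1,2,3} | prev {0,2} | push {}
  [5] u=4 | in {0,1,3} | out {0,1,3} | prev {} | push {1,2,3}
  [6] u=0 | in {0,1,3} | out {1,3} | ==
  [7] u=1 | in {0,1,3} | out {0,1,3} | prev {1,3} | push {4}
  [8] u=2 | in {0,1,3} | out {0,1,3} | ==
  [9] u=3 | in {0,1,3} | out {0,1,2,3} | ==
  [10] u=4 | in {0,1,3} | out {0,1,3} | ==

Converged values:
  [0] {1,3}
  [1] {0,1,3}
  [2] {0,1,3}
  [3] {0,1,2,3}
  [4] {0,1,3}

{0,1,2,3}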